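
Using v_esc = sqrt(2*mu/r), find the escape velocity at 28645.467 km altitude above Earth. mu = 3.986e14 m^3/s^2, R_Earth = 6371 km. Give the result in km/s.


r = 6371.0 + 28645.467 = 35016.4670 km = 3.5016467e+07 m
v_esc = sqrt(2*mu/r) = sqrt(2*3.986e14 / 3.5016467e+07)
v_esc = 4771.4182 m/s = 4.7714 km/s

4.7714 km/s


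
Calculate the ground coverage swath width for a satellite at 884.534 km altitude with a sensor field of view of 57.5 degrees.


FOV = 57.5 deg = 1.0036 rad
swath = 2 * alt * tan(FOV/2) = 2 * 884.534 * tan(0.5017822)
swath = 2 * 884.534 * 0.5486188
swath = 970.5439 km

970.5439 km


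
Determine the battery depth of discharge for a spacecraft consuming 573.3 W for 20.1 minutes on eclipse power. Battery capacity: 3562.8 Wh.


E_used = P * t / 60 = 573.3 * 20.1 / 60 = 192.0555 Wh
DOD = E_used / E_total * 100 = 192.0555 / 3562.8 * 100
DOD = 5.3906 %

5.3906 %


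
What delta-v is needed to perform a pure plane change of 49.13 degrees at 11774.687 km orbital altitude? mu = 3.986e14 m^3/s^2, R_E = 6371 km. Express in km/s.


r = 18145.6870 km = 1.8145687e+07 m
V = sqrt(mu/r) = 4686.8596 m/s
di = 49.13 deg = 0.8574803 rad
dV = 2*V*sin(di/2) = 2*4686.8596*sin(0.4287401)
dV = 3896.8921 m/s = 3.8969 km/s

3.8969 km/s


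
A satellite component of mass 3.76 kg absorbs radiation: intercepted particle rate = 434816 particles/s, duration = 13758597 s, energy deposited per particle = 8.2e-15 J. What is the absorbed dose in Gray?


Total energy deposited = rate * time * E_per
  = 434816 * 13758597 * 8.2e-15 = 0.04905616 J
Dose = E_total / mass = 0.04905616 / 3.76
Dose = 0.01304685 Gy

0.0130 Gy


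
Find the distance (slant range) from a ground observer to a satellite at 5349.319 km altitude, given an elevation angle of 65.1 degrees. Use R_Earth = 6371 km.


h = 5349.319 km, el = 65.1 deg
d = -R_E*sin(el) + sqrt((R_E*sin(el))^2 + 2*R_E*h + h^2)
d = -6371.0000*sin(1.1362) + sqrt((6371.0000*0.907044)^2 + 2*6371.0000*5349.319 + 5349.319^2)
d = 5630.4515 km

5630.4515 km


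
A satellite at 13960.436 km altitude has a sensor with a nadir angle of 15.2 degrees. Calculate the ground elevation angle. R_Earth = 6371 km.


r = R_E + alt = 20331.4360 km
Law of sines in the satellite / Earth-center / ground-point triangle:
  sin(nadir)/R_E = sin(90 + el)/r  =>  cos(el) = (r/R_E)*sin(nadir)
cos(el) = (20331.4360 / 6371.0000) * sin(15.2 deg) = 0.8367105
el = arccos(0.8367105) = 33.2056 deg
(Earth-central angle = 90 - nadir - el = 41.5944 deg)

33.2056 degrees


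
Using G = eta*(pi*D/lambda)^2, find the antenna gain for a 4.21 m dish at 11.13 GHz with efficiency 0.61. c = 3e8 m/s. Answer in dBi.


lambda = c/f = 3e8 / 1.113e+10 = 0.02695418 m
G = eta*(pi*D/lambda)^2 = 0.61*(pi*4.21/0.02695418)^2
G = 146872.8734 (linear)
G = 10*log10(146872.8734) = 51.6694 dBi

51.6694 dBi


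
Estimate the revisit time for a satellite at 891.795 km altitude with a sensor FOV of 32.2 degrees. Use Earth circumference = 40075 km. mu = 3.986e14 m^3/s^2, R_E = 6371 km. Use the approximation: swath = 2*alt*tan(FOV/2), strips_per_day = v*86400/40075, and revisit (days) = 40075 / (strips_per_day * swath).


swath = 2*891.795*tan(0.280998) = 514.8068 km
v = sqrt(mu/r) = 7408.2692 m/s = 7.4083 km/s
strips/day = v*86400/40075 = 7.4083*86400/40075 = 15.9719
coverage/day = strips * swath = 15.9719 * 514.8068 = 8222.4500 km
revisit = 40075 / 8222.4500 = 4.8739 days

4.8739 days


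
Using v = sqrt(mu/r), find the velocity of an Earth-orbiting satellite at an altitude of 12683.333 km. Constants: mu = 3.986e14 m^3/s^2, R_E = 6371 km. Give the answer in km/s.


r = R_E + alt = 6371.0 + 12683.333 = 19054.3330 km = 1.9054333e+07 m
v = sqrt(mu/r) = sqrt(3.986e14 / 1.9054333e+07) = 4573.7431 m/s = 4.5737 km/s

4.5737 km/s


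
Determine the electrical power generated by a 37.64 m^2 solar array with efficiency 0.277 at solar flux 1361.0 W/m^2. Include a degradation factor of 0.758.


P = area * eta * S * degradation
P = 37.64 * 0.277 * 1361.0 * 0.758
P = 10756.1466 W

10756.1466 W


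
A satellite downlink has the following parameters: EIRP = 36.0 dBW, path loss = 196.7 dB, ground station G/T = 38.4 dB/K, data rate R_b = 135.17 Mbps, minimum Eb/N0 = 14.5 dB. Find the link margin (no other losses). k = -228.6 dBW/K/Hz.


C/N0 = EIRP - FSPL + G/T - k = 36.0 - 196.7 + 38.4 - (-228.6)
C/N0 = 106.3000 dB-Hz
R_b = 135.17 Mbps = 1.3517e+08 bps -> 10*log10(R_b) = 81.3088 dB-Hz
Eb/N0 = C/N0 - 10*log10(R_b) = 106.3000 - 81.3088 = 24.9912 dB
Margin = Eb/N0 - Eb/N0_req = 24.9912 - 14.5 = 10.4912 dB (link closes)

10.4912 dB


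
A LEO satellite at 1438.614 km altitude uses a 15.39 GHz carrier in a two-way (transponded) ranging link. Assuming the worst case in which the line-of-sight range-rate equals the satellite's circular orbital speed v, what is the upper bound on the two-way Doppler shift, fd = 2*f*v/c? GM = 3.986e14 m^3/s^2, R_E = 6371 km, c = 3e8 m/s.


r = 7.809614e+06 m
v = sqrt(mu/r) = 7144.2043 m/s (worst-case radial velocity)
f = 15.39 GHz = 1.539e+10 Hz
fd = 2*f*v/c = 2*1.539e+10*7144.2043/3.0e+08
fd = 732995.3567 Hz

732995.3567 Hz


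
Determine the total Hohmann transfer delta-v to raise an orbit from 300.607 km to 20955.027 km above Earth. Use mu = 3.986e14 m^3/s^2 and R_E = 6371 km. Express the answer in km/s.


r1 = 6671.6070 km = 6.671607e+06 m
r2 = 27326.0270 km = 2.7326027e+07 m
dv1 = sqrt(mu/r1)*(sqrt(2*r2/(r1+r2)) - 1) = 2070.6049 m/s
dv2 = sqrt(mu/r2)*(1 - sqrt(2*r1/(r1+r2))) = 1426.5812 m/s
total dv = |dv1| + |dv2| = 2070.6049 + 1426.5812 = 3497.1861 m/s = 3.4972 km/s

3.4972 km/s


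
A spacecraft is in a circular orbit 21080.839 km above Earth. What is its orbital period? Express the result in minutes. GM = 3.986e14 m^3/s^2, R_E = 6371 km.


r = 27451.8390 km = 2.7451839e+07 m
T = 2*pi*sqrt(r^3/mu) = 2*pi*sqrt(2.0687801e+22 / 3.986e14)
T = 45265.6109 s = 754.4268 min

754.4268 minutes


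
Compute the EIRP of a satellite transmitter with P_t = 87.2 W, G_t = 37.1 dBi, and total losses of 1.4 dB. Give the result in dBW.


Pt = 87.2 W = 19.4052 dBW
EIRP = Pt_dBW + Gt - losses = 19.4052 + 37.1 - 1.4 = 55.1052 dBW

55.1052 dBW


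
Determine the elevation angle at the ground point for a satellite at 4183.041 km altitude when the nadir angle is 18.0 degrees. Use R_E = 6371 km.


r = R_E + alt = 10554.0410 km
Law of sines in the satellite / Earth-center / ground-point triangle:
  sin(nadir)/R_E = sin(90 + el)/r  =>  cos(el) = (r/R_E)*sin(nadir)
cos(el) = (10554.0410 / 6371.0000) * sin(18.0 deg) = 0.5119099
el = arccos(0.5119099) = 59.2089 deg
(Earth-central angle = 90 - nadir - el = 12.7911 deg)

59.2089 degrees


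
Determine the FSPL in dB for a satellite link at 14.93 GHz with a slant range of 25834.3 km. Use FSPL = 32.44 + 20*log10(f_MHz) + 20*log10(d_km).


f = 14.93 GHz = 14930.0000 MHz
d = 25834.3 km
FSPL = 32.44 + 20*log10(14930.0000) + 20*log10(25834.3)
FSPL = 32.44 + 83.4812 + 88.2439
FSPL = 204.1651 dB

204.1651 dB


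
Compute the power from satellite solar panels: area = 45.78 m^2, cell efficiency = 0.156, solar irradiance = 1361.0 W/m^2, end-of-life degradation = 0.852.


P = area * eta * S * degradation
P = 45.78 * 0.156 * 1361.0 * 0.852
P = 8281.2922 W

8281.2922 W


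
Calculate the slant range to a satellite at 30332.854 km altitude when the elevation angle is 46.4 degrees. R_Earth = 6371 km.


h = 30332.854 km, el = 46.4 deg
d = -R_E*sin(el) + sqrt((R_E*sin(el))^2 + 2*R_E*h + h^2)
d = -6371.0000*sin(0.8098328) + sqrt((6371.0000*0.7241719)^2 + 2*6371.0000*30332.854 + 30332.854^2)
d = 31826.2445 km

31826.2445 km


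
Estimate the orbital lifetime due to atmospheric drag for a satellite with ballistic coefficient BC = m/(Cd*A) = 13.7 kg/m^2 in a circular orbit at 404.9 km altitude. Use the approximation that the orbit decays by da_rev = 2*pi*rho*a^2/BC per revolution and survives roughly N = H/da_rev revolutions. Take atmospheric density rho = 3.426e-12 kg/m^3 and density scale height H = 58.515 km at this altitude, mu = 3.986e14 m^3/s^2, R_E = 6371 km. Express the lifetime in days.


a = R_E + alt = 6775.9000 km = 6.7759e+06 m
da_rev = 2*pi*rho*a^2/BC = 2*pi*3.426e-12*(6.7759e+06)^2/13.7 = 72.140747 m per revolution
N = H/da_rev = 58515.0000 m / 72.140747 m = 811.1227 revolutions
P = 2*pi*sqrt(a^3/mu) = 5550.8783 s
lifetime = N*P = 811.1227 * 5550.8783 = 4.5024436e+06 s = 52.1116 days

52.1116 days


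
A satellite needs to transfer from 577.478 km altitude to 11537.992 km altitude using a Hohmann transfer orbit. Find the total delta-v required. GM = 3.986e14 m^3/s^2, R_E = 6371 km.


r1 = 6948.4780 km = 6.948478e+06 m
r2 = 17908.9920 km = 1.7908992e+07 m
dv1 = sqrt(mu/r1)*(sqrt(2*r2/(r1+r2)) - 1) = 1517.7431 m/s
dv2 = sqrt(mu/r2)*(1 - sqrt(2*r1/(r1+r2))) = 1190.2508 m/s
total dv = |dv1| + |dv2| = 1517.7431 + 1190.2508 = 2707.9939 m/s = 2.7080 km/s

2.7080 km/s


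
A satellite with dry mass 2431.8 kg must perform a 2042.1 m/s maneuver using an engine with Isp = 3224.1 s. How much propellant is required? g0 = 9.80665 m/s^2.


ve = Isp * g0 = 3224.1 * 9.80665 = 31617.620265 m/s
mass ratio = exp(dv/ve) = exp(2042.1/31617.620265) = 1.06671881
m_prop = m_dry * (mr - 1) = 2431.8 * (1.06671881 - 1)
m_prop = 162.2468 kg

162.2468 kg


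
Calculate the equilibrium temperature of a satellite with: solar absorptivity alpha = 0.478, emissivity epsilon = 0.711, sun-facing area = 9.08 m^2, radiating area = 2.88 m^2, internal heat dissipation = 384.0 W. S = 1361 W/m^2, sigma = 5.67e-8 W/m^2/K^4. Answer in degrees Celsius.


Numerator = alpha*S*A_sun + Q_int = 0.478*1361*9.08 + 384.0 = 6291.0666 W
Denominator = eps*sigma*A_rad = 0.711*5.67e-8*2.88 = 1.1610346e-07 W/K^4
T^4 = 5.4185008e+10 K^4
T = 482.4694 K = 209.3194 C

209.3194 degrees Celsius


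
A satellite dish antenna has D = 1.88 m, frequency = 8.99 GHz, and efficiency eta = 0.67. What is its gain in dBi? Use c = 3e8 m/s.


lambda = c/f = 3e8 / 8.99e+09 = 0.03337041 m
G = eta*(pi*D/lambda)^2 = 0.67*(pi*1.88/0.03337041)^2
G = 20987.8098 (linear)
G = 10*log10(20987.8098) = 43.2197 dBi

43.2197 dBi


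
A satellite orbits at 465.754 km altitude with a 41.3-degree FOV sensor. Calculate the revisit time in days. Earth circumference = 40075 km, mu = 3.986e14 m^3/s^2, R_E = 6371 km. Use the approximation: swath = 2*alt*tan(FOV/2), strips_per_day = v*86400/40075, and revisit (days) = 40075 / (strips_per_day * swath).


swath = 2*465.754*tan(0.3604105) = 351.0589 km
v = sqrt(mu/r) = 7635.6088 m/s = 7.6356 km/s
strips/day = v*86400/40075 = 7.6356*86400/40075 = 16.4620
coverage/day = strips * swath = 16.4620 * 351.0589 = 5779.1485 km
revisit = 40075 / 5779.1485 = 6.9344 days

6.9344 days


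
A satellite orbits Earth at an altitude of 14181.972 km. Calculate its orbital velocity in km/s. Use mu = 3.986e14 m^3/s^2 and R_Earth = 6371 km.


r = R_E + alt = 6371.0 + 14181.972 = 20552.9720 km = 2.0552972e+07 m
v = sqrt(mu/r) = sqrt(3.986e14 / 2.0552972e+07) = 4403.8380 m/s = 4.4038 km/s

4.4038 km/s


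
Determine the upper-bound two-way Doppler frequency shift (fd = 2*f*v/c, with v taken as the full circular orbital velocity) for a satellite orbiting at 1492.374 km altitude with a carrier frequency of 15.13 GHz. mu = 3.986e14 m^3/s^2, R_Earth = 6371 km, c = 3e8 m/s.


r = 7.863374e+06 m
v = sqrt(mu/r) = 7119.7408 m/s (worst-case radial velocity)
f = 15.13 GHz = 1.513e+10 Hz
fd = 2*f*v/c = 2*1.513e+10*7119.7408/3.0e+08
fd = 718144.5187 Hz

718144.5187 Hz


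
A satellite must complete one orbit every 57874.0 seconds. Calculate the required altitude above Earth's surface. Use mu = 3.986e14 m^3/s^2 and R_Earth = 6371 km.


T = 57874.0 s
r = (mu*T^2/(4*pi^2))^(1/3) = (3.986e14 * 57874.0^2 / (4*pi^2))^(1/3)
r = 3.2338126e+07 m = 32338.1263 km
alt = r - R_E = 32338.1263 - 6371 = 25967.1263 km

25967.1263 km


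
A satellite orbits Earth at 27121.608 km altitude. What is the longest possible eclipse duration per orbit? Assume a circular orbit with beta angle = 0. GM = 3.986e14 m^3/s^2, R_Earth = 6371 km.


r = 33492.6080 km
T = 1016.6780 min
Eclipse fraction = arcsin(R_E/r)/pi = arcsin(6371.0000/33492.6080)/pi
= arcsin(0.1902211)/pi = 0.06092048
Eclipse duration = 0.06092048 * 1016.6780 = 61.9365 min

61.9365 minutes


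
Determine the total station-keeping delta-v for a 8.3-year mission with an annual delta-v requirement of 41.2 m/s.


dV = rate * years = 41.2 * 8.3
dV = 341.9600 m/s

341.9600 m/s


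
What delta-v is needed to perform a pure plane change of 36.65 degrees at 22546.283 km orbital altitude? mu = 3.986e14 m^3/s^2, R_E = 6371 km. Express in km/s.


r = 28917.2830 km = 2.8917283e+07 m
V = sqrt(mu/r) = 3712.7004 m/s
di = 36.65 deg = 0.6396632 rad
dV = 2*V*sin(di/2) = 2*3712.7004*sin(0.3198316)
dV = 2334.5957 m/s = 2.3346 km/s

2.3346 km/s


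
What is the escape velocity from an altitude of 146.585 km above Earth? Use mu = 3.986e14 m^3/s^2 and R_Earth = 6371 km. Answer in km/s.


r = 6371.0 + 146.585 = 6517.5850 km = 6.517585e+06 m
v_esc = sqrt(2*mu/r) = sqrt(2*3.986e14 / 6.517585e+06)
v_esc = 11059.6222 m/s = 11.0596 km/s

11.0596 km/s


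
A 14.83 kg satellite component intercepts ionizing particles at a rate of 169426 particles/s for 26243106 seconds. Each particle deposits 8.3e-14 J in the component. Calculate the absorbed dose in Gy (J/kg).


Total energy deposited = rate * time * E_per
  = 169426 * 26243106 * 8.3e-14 = 0.36904 J
Dose = E_total / mass = 0.36904 / 14.83
Dose = 0.02488469 Gy

0.0249 Gy


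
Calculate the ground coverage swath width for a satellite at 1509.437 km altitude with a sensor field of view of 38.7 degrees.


FOV = 38.7 deg = 0.6754424 rad
swath = 2 * alt * tan(FOV/2) = 2 * 1509.437 * tan(0.3377212)
swath = 2 * 1509.437 * 0.351175
swath = 1060.1531 km

1060.1531 km


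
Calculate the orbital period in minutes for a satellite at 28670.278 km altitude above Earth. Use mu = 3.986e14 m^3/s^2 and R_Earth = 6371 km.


r = 35041.2780 km = 3.5041278e+07 m
T = 2*pi*sqrt(r^3/mu) = 2*pi*sqrt(4.3026876e+22 / 3.986e14)
T = 65280.1475 s = 1088.0025 min

1088.0025 minutes


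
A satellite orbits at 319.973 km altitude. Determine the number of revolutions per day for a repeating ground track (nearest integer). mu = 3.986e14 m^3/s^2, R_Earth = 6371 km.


r = 6.690973e+06 m
T = 2*pi*sqrt(r^3/mu) = 5446.8465 s = 90.7808 min
revs/day = 1440 / 90.7808 = 15.8624
Rounded: 16 revolutions per day

16 revolutions per day


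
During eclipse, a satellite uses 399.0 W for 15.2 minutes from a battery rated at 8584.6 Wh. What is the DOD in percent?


E_used = P * t / 60 = 399.0 * 15.2 / 60 = 101.0800 Wh
DOD = E_used / E_total * 100 = 101.0800 / 8584.6 * 100
DOD = 1.1775 %

1.1775 %


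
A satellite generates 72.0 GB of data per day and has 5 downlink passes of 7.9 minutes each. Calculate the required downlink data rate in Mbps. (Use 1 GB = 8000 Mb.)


total contact time = 5 * 7.9 * 60 = 2370.0000 s
data = 72.0 GB = 576000.0000 Mb
rate = 576000.0000 / 2370.0000 = 243.0380 Mbps

243.0380 Mbps


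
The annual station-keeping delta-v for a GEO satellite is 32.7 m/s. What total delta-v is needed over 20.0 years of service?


dV = rate * years = 32.7 * 20.0
dV = 654.0000 m/s

654.0000 m/s


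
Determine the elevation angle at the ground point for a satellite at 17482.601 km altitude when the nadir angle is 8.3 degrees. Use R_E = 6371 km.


r = R_E + alt = 23853.6010 km
Law of sines in the satellite / Earth-center / ground-point triangle:
  sin(nadir)/R_E = sin(90 + el)/r  =>  cos(el) = (r/R_E)*sin(nadir)
cos(el) = (23853.6010 / 6371.0000) * sin(8.3 deg) = 0.5404827
el = arccos(0.5404827) = 57.2835 deg
(Earth-central angle = 90 - nadir - el = 24.4165 deg)

57.2835 degrees


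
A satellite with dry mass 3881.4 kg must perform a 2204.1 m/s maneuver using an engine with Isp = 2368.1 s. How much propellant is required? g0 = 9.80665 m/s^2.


ve = Isp * g0 = 2368.1 * 9.80665 = 23223.127865 m/s
mass ratio = exp(dv/ve) = exp(2204.1/23223.127865) = 1.09955956
m_prop = m_dry * (mr - 1) = 3881.4 * (1.09955956 - 1)
m_prop = 386.4305 kg

386.4305 kg


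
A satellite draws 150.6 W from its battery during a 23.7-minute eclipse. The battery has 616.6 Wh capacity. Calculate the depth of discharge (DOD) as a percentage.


E_used = P * t / 60 = 150.6 * 23.7 / 60 = 59.4870 Wh
DOD = E_used / E_total * 100 = 59.4870 / 616.6 * 100
DOD = 9.6476 %

9.6476 %


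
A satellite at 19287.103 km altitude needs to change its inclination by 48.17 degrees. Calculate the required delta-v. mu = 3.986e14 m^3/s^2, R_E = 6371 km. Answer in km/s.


r = 25658.1030 km = 2.5658103e+07 m
V = sqrt(mu/r) = 3941.4532 m/s
di = 48.17 deg = 0.8407251 rad
dV = 2*V*sin(di/2) = 2*3941.4532*sin(0.4203626)
dV = 3216.9468 m/s = 3.2169 km/s

3.2169 km/s


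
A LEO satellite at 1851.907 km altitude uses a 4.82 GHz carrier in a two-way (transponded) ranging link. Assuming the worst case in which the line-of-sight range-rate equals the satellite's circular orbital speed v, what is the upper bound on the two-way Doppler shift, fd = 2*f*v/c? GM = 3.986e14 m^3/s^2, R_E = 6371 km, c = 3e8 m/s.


r = 8.222907e+06 m
v = sqrt(mu/r) = 6962.3517 m/s (worst-case radial velocity)
f = 4.82 GHz = 4.82e+09 Hz
fd = 2*f*v/c = 2*4.82e+09*6962.3517/3.0e+08
fd = 223723.5681 Hz

223723.5681 Hz


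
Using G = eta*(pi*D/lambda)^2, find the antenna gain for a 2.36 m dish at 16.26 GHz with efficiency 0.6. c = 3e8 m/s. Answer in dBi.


lambda = c/f = 3e8 / 1.626e+10 = 0.01845018 m
G = eta*(pi*D/lambda)^2 = 0.6*(pi*2.36/0.01845018)^2
G = 96888.7995 (linear)
G = 10*log10(96888.7995) = 49.8627 dBi

49.8627 dBi


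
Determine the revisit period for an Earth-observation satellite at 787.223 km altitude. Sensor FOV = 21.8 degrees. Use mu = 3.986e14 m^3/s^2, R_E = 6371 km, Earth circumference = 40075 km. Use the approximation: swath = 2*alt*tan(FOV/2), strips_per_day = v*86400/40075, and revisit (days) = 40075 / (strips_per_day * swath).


swath = 2*787.223*tan(0.1902409) = 303.1905 km
v = sqrt(mu/r) = 7462.1854 m/s = 7.4622 km/s
strips/day = v*86400/40075 = 7.4622*86400/40075 = 16.0882
coverage/day = strips * swath = 16.0882 * 303.1905 = 4877.7760 km
revisit = 40075 / 4877.7760 = 8.2158 days

8.2158 days


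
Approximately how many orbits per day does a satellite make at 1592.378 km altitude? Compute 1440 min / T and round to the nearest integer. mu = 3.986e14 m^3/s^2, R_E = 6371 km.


r = 7.963378e+06 m
T = 2*pi*sqrt(r^3/mu) = 7072.2437 s = 117.8707 min
revs/day = 1440 / 117.8707 = 12.2168
Rounded: 12 revolutions per day

12 revolutions per day


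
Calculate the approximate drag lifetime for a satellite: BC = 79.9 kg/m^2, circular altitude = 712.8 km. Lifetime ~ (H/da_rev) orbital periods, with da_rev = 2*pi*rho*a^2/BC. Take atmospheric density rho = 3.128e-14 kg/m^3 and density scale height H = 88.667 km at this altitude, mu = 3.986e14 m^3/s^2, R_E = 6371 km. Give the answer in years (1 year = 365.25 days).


a = R_E + alt = 7083.8000 km = 7.0838e+06 m
da_rev = 2*pi*rho*a^2/BC = 2*pi*3.128e-14*(7.0838e+06)^2/79.9 = 0.123433321 m per revolution
N = H/da_rev = 88667.0000 m / 0.123433321 m = 718339.2535 revolutions
P = 2*pi*sqrt(a^3/mu) = 5933.4961 s
lifetime = N*P = 718339.2535 * 5933.4961 = 4.2622631e+09 s = 49331.7491 days
years = 49331.7491 / 365.25 = 135.0630 years

135.0630 years


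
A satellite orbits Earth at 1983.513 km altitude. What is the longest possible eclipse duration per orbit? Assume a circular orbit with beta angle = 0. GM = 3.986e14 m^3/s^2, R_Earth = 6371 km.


r = 8354.5130 km
T = 126.6606 min
Eclipse fraction = arcsin(R_E/r)/pi = arcsin(6371.0000/8354.5130)/pi
= arcsin(0.7625819)/pi = 0.2760686
Eclipse duration = 0.2760686 * 126.6606 = 34.9670 min

34.9670 minutes


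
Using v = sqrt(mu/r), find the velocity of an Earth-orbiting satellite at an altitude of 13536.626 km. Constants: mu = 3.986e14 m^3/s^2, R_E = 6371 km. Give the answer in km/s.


r = R_E + alt = 6371.0 + 13536.626 = 19907.6260 km = 1.9907626e+07 m
v = sqrt(mu/r) = sqrt(3.986e14 / 1.9907626e+07) = 4474.6483 m/s = 4.4746 km/s

4.4746 km/s


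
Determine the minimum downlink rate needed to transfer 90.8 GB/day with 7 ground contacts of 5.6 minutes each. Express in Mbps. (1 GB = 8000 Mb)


total contact time = 7 * 5.6 * 60 = 2352.0000 s
data = 90.8 GB = 726400.0000 Mb
rate = 726400.0000 / 2352.0000 = 308.8435 Mbps

308.8435 Mbps


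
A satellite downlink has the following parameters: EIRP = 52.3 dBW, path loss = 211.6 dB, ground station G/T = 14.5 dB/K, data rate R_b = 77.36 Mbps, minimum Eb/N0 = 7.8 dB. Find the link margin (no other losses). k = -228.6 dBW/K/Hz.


C/N0 = EIRP - FSPL + G/T - k = 52.3 - 211.6 + 14.5 - (-228.6)
C/N0 = 83.8000 dB-Hz
R_b = 77.36 Mbps = 7.736e+07 bps -> 10*log10(R_b) = 78.8852 dB-Hz
Eb/N0 = C/N0 - 10*log10(R_b) = 83.8000 - 78.8852 = 4.9148 dB
Margin = Eb/N0 - Eb/N0_req = 4.9148 - 7.8 = -2.8852 dB (negative margin: link does not close)

-2.8852 dB


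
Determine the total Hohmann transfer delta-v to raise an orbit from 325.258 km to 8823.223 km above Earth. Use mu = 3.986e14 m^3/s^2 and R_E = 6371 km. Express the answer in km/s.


r1 = 6696.2580 km = 6.696258e+06 m
r2 = 15194.2230 km = 1.5194223e+07 m
dv1 = sqrt(mu/r1)*(sqrt(2*r2/(r1+r2)) - 1) = 1375.0242 m/s
dv2 = sqrt(mu/r2)*(1 - sqrt(2*r1/(r1+r2))) = 1115.6781 m/s
total dv = |dv1| + |dv2| = 1375.0242 + 1115.6781 = 2490.7023 m/s = 2.4907 km/s

2.4907 km/s


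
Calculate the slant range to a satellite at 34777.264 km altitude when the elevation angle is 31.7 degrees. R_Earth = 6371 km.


h = 34777.264 km, el = 31.7 deg
d = -R_E*sin(el) + sqrt((R_E*sin(el))^2 + 2*R_E*h + h^2)
d = -6371.0000*sin(0.5532694) + sqrt((6371.0000*0.5254717)^2 + 2*6371.0000*34777.264 + 34777.264^2)
d = 37441.8955 km

37441.8955 km


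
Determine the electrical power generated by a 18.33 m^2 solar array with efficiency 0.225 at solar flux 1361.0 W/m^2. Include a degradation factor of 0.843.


P = area * eta * S * degradation
P = 18.33 * 0.225 * 1361.0 * 0.843
P = 4731.8469 W

4731.8469 W


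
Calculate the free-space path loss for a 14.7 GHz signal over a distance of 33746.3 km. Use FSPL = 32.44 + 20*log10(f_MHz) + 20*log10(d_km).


f = 14.7 GHz = 14700.0000 MHz
d = 33746.3 km
FSPL = 32.44 + 20*log10(14700.0000) + 20*log10(33746.3)
FSPL = 32.44 + 83.3463 + 90.5645
FSPL = 206.3509 dB

206.3509 dB


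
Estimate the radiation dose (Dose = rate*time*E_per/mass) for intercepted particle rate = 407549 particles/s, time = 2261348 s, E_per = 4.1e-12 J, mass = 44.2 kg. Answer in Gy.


Total energy deposited = rate * time * E_per
  = 407549 * 2261348 * 4.1e-12 = 3.7786 J
Dose = E_total / mass = 3.7786 / 44.2
Dose = 0.08548872 Gy

0.0855 Gy


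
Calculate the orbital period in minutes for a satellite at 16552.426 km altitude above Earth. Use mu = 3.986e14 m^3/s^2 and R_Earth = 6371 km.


r = 22923.4260 km = 2.2923426e+07 m
T = 2*pi*sqrt(r^3/mu) = 2*pi*sqrt(1.2045881e+22 / 3.986e14)
T = 34540.6502 s = 575.6775 min

575.6775 minutes


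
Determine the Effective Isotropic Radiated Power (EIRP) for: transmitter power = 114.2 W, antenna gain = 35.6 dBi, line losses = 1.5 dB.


Pt = 114.2 W = 20.5767 dBW
EIRP = Pt_dBW + Gt - losses = 20.5767 + 35.6 - 1.5 = 54.6767 dBW

54.6767 dBW


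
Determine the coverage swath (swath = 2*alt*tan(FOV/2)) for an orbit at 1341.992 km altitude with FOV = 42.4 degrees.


FOV = 42.4 deg = 0.7400196 rad
swath = 2 * alt * tan(FOV/2) = 2 * 1341.992 * tan(0.3700098)
swath = 2 * 1341.992 * 0.3878744
swath = 1041.0488 km

1041.0488 km


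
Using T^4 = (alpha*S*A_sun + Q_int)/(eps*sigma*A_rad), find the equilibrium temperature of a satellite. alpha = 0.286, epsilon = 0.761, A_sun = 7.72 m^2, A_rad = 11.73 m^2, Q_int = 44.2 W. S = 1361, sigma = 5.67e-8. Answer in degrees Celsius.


Numerator = alpha*S*A_sun + Q_int = 0.286*1361*7.72 + 44.2 = 3049.1791 W
Denominator = eps*sigma*A_rad = 0.761*5.67e-8*11.73 = 5.0613425e-07 W/K^4
T^4 = 6.0244473e+09 K^4
T = 278.5988 K = 5.4488 C

5.4488 degrees Celsius


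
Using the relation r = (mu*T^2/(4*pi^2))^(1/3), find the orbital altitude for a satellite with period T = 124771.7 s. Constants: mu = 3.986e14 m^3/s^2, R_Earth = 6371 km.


T = 124771.7 s
r = (mu*T^2/(4*pi^2))^(1/3) = (3.986e14 * 124771.7^2 / (4*pi^2))^(1/3)
r = 5.3968032e+07 m = 53968.0319 km
alt = r - R_E = 53968.0319 - 6371 = 47597.0319 km

47597.0319 km


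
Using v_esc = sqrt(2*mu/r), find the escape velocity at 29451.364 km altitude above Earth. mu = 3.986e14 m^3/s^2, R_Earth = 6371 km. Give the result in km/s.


r = 6371.0 + 29451.364 = 35822.3640 km = 3.5822364e+07 m
v_esc = sqrt(2*mu/r) = sqrt(2*3.986e14 / 3.5822364e+07)
v_esc = 4717.4415 m/s = 4.7174 km/s

4.7174 km/s


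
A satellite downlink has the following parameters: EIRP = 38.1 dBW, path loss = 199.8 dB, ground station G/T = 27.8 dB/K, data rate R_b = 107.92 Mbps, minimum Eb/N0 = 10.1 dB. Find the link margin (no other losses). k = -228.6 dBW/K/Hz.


C/N0 = EIRP - FSPL + G/T - k = 38.1 - 199.8 + 27.8 - (-228.6)
C/N0 = 94.7000 dB-Hz
R_b = 107.92 Mbps = 1.0792e+08 bps -> 10*log10(R_b) = 80.3310 dB-Hz
Eb/N0 = C/N0 - 10*log10(R_b) = 94.7000 - 80.3310 = 14.3690 dB
Margin = Eb/N0 - Eb/N0_req = 14.3690 - 10.1 = 4.2690 dB (link closes)

4.2690 dB


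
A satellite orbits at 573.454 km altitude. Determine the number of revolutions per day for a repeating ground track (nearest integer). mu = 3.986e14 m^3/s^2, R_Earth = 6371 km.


r = 6.944454e+06 m
T = 2*pi*sqrt(r^3/mu) = 5759.2825 s = 95.9880 min
revs/day = 1440 / 95.9880 = 15.0019
Rounded: 15 revolutions per day

15 revolutions per day


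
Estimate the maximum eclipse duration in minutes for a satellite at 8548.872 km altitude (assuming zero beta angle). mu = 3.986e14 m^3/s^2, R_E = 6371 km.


r = 14919.8720 km
T = 302.2787 min
Eclipse fraction = arcsin(R_E/r)/pi = arcsin(6371.0000/14919.8720)/pi
= arcsin(0.4270144)/pi = 0.1404346
Eclipse duration = 0.1404346 * 302.2787 = 42.4504 min

42.4504 minutes


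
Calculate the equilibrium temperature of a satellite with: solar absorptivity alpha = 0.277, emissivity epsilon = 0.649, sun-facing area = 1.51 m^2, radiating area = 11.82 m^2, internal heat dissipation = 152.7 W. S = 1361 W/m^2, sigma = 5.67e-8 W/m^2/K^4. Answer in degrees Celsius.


Numerator = alpha*S*A_sun + Q_int = 0.277*1361*1.51 + 152.7 = 721.9655 W
Denominator = eps*sigma*A_rad = 0.649*5.67e-8*11.82 = 4.3495591e-07 W/K^4
T^4 = 1.659859e+09 K^4
T = 201.8449 K = -71.3051 C

-71.3051 degrees Celsius


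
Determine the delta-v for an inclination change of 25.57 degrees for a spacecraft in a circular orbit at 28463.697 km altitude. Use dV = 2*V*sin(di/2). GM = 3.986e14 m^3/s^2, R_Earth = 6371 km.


r = 34834.6970 km = 3.4834697e+07 m
V = sqrt(mu/r) = 3382.6933 m/s
di = 25.57 deg = 0.4462807 rad
dV = 2*V*sin(di/2) = 2*3382.6933*sin(0.2231403)
dV = 1497.1340 m/s = 1.4971 km/s

1.4971 km/s


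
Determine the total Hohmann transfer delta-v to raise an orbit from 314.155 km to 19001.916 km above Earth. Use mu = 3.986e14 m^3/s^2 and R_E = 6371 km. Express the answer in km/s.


r1 = 6685.1550 km = 6.685155e+06 m
r2 = 25372.9160 km = 2.5372916e+07 m
dv1 = sqrt(mu/r1)*(sqrt(2*r2/(r1+r2)) - 1) = 1993.3360 m/s
dv2 = sqrt(mu/r2)*(1 - sqrt(2*r1/(r1+r2))) = 1403.8629 m/s
total dv = |dv1| + |dv2| = 1993.3360 + 1403.8629 = 3397.1990 m/s = 3.3972 km/s

3.3972 km/s


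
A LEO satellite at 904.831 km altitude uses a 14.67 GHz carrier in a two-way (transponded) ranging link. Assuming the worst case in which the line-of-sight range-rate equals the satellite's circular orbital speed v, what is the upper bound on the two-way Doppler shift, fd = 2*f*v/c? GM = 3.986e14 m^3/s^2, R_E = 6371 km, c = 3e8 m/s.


r = 7.275831e+06 m
v = sqrt(mu/r) = 7401.6296 m/s (worst-case radial velocity)
f = 14.67 GHz = 1.467e+10 Hz
fd = 2*f*v/c = 2*1.467e+10*7401.6296/3.0e+08
fd = 723879.3713 Hz

723879.3713 Hz


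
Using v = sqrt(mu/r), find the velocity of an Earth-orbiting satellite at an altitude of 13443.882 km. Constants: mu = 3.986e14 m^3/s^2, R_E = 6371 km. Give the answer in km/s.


r = R_E + alt = 6371.0 + 13443.882 = 19814.8820 km = 1.9814882e+07 m
v = sqrt(mu/r) = sqrt(3.986e14 / 1.9814882e+07) = 4485.1080 m/s = 4.4851 km/s

4.4851 km/s


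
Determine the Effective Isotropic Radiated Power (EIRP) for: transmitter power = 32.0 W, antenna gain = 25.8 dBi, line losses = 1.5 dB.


Pt = 32.0 W = 15.0515 dBW
EIRP = Pt_dBW + Gt - losses = 15.0515 + 25.8 - 1.5 = 39.3515 dBW

39.3515 dBW


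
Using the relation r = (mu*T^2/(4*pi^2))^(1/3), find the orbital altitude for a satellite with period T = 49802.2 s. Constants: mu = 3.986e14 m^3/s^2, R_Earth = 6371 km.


T = 49802.2 s
r = (mu*T^2/(4*pi^2))^(1/3) = (3.986e14 * 49802.2^2 / (4*pi^2))^(1/3)
r = 2.9256669e+07 m = 29256.6685 km
alt = r - R_E = 29256.6685 - 6371 = 22885.6685 km

22885.6685 km


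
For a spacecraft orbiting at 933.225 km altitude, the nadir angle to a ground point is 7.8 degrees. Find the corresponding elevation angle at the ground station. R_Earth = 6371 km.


r = R_E + alt = 7304.2250 km
Law of sines in the satellite / Earth-center / ground-point triangle:
  sin(nadir)/R_E = sin(90 + el)/r  =>  cos(el) = (r/R_E)*sin(nadir)
cos(el) = (7304.2250 / 6371.0000) * sin(7.8 deg) = 0.1555952
el = arccos(0.1555952) = 81.0487 deg
(Earth-central angle = 90 - nadir - el = 1.1513 deg)

81.0487 degrees


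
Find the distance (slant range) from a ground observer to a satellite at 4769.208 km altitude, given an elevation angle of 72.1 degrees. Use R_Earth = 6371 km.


h = 4769.208 km, el = 72.1 deg
d = -R_E*sin(el) + sqrt((R_E*sin(el))^2 + 2*R_E*h + h^2)
d = -6371.0000*sin(1.2584) + sqrt((6371.0000*0.9515944)^2 + 2*6371.0000*4769.208 + 4769.208^2)
d = 4904.1513 km

4904.1513 km


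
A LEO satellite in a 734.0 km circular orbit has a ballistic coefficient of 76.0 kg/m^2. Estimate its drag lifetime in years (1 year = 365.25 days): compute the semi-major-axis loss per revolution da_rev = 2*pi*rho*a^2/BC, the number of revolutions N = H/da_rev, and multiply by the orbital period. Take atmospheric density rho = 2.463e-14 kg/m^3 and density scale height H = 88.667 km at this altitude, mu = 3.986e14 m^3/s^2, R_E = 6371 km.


a = R_E + alt = 7105.0000 km = 7.105e+06 m
da_rev = 2*pi*rho*a^2/BC = 2*pi*2.463e-14*(7.105e+06)^2/76.0 = 0.10279189 m per revolution
N = H/da_rev = 88667.0000 m / 0.10279189 m = 862587.5035 revolutions
P = 2*pi*sqrt(a^3/mu) = 5960.1521 s
lifetime = N*P = 862587.5035 * 5960.1521 = 5.1411527e+09 s = 59504.0827 days
years = 59504.0827 / 365.25 = 162.9133 years

162.9133 years


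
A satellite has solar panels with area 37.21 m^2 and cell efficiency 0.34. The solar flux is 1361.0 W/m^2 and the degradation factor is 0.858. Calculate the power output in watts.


P = area * eta * S * degradation
P = 37.21 * 0.34 * 1361.0 * 0.858
P = 14773.5205 W

14773.5205 W


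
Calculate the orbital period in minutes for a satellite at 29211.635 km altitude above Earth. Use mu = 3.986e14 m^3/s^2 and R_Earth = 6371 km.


r = 35582.6350 km = 3.5582635e+07 m
T = 2*pi*sqrt(r^3/mu) = 2*pi*sqrt(4.5052025e+22 / 3.986e14)
T = 66798.7568 s = 1113.3126 min

1113.3126 minutes


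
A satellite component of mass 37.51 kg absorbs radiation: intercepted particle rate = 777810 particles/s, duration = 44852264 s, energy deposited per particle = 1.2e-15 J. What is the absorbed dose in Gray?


Total energy deposited = rate * time * E_per
  = 777810 * 44852264 * 1.2e-15 = 0.04186385 J
Dose = E_total / mass = 0.04186385 / 37.51
Dose = 0.001116072 Gy

0.0011 Gy


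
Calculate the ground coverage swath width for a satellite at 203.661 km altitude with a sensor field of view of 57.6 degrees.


FOV = 57.6 deg = 1.0053 rad
swath = 2 * alt * tan(FOV/2) = 2 * 203.661 * tan(0.5026548)
swath = 2 * 203.661 * 0.5497547
swath = 223.9272 km

223.9272 km


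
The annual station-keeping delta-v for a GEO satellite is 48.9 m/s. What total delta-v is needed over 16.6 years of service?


dV = rate * years = 48.9 * 16.6
dV = 811.7400 m/s

811.7400 m/s


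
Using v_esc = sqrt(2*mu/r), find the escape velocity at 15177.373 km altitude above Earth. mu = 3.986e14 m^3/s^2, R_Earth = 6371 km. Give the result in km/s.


r = 6371.0 + 15177.373 = 21548.3730 km = 2.1548373e+07 m
v_esc = sqrt(2*mu/r) = sqrt(2*3.986e14 / 2.1548373e+07)
v_esc = 6082.4200 m/s = 6.0824 km/s

6.0824 km/s


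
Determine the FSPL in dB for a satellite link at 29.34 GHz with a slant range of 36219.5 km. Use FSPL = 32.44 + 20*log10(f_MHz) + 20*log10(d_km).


f = 29.34 GHz = 29340.0000 MHz
d = 36219.5 km
FSPL = 32.44 + 20*log10(29340.0000) + 20*log10(36219.5)
FSPL = 32.44 + 89.3492 + 91.1788
FSPL = 212.9681 dB

212.9681 dB


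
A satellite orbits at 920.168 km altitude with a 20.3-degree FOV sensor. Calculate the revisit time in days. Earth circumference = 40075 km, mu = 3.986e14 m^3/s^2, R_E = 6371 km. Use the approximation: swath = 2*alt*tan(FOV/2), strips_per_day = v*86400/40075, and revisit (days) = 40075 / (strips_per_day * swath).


swath = 2*920.168*tan(0.1771509) = 329.4710 km
v = sqrt(mu/r) = 7393.8408 m/s = 7.3938 km/s
strips/day = v*86400/40075 = 7.3938*86400/40075 = 15.9408
coverage/day = strips * swath = 15.9408 * 329.4710 = 5252.0334 km
revisit = 40075 / 5252.0334 = 7.6304 days

7.6304 days


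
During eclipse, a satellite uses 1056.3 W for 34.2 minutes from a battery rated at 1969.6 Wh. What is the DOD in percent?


E_used = P * t / 60 = 1056.3 * 34.2 / 60 = 602.0910 Wh
DOD = E_used / E_total * 100 = 602.0910 / 1969.6 * 100
DOD = 30.5692 %

30.5692 %


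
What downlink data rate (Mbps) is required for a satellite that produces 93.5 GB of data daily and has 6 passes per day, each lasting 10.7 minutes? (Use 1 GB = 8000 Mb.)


total contact time = 6 * 10.7 * 60 = 3852.0000 s
data = 93.5 GB = 748000.0000 Mb
rate = 748000.0000 / 3852.0000 = 194.1848 Mbps

194.1848 Mbps


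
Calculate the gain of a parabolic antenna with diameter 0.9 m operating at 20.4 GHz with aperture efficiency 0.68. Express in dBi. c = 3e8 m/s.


lambda = c/f = 3e8 / 2.04e+10 = 0.01470588 m
G = eta*(pi*D/lambda)^2 = 0.68*(pi*0.9/0.01470588)^2
G = 25136.8876 (linear)
G = 10*log10(25136.8876) = 44.0031 dBi

44.0031 dBi


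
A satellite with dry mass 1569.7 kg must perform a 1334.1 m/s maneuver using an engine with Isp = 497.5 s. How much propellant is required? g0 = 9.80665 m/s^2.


ve = Isp * g0 = 497.5 * 9.80665 = 4878.808375 m/s
mass ratio = exp(dv/ve) = exp(1334.1/4878.808375) = 1.31448890
m_prop = m_dry * (mr - 1) = 1569.7 * (1.31448890 - 1)
m_prop = 493.6532 kg

493.6532 kg


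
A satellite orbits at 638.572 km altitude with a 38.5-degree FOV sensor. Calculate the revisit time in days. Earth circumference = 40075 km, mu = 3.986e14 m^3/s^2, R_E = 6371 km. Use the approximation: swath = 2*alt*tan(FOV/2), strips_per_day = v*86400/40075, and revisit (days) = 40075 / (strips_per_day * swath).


swath = 2*638.572*tan(0.3359759) = 445.9987 km
v = sqrt(mu/r) = 7540.8951 m/s = 7.5409 km/s
strips/day = v*86400/40075 = 7.5409*86400/40075 = 16.2578
coverage/day = strips * swath = 16.2578 * 445.9987 = 7250.9791 km
revisit = 40075 / 7250.9791 = 5.5268 days

5.5268 days


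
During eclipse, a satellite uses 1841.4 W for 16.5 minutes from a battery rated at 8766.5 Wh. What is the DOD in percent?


E_used = P * t / 60 = 1841.4 * 16.5 / 60 = 506.3850 Wh
DOD = E_used / E_total * 100 = 506.3850 / 8766.5 * 100
DOD = 5.7764 %

5.7764 %


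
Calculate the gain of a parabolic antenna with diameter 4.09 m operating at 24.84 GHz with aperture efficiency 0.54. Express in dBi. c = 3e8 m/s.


lambda = c/f = 3e8 / 2.484e+10 = 0.01207729 m
G = eta*(pi*D/lambda)^2 = 0.54*(pi*4.09/0.01207729)^2
G = 611224.5575 (linear)
G = 10*log10(611224.5575) = 57.8620 dBi

57.8620 dBi


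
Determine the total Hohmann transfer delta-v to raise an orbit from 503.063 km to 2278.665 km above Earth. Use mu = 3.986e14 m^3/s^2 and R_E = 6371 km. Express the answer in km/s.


r1 = 6874.0630 km = 6.874063e+06 m
r2 = 8649.6650 km = 8.649665e+06 m
dv1 = sqrt(mu/r1)*(sqrt(2*r2/(r1+r2)) - 1) = 423.7054 m/s
dv2 = sqrt(mu/r2)*(1 - sqrt(2*r1/(r1+r2))) = 400.0152 m/s
total dv = |dv1| + |dv2| = 423.7054 + 400.0152 = 823.7207 m/s = 0.8237207 km/s

0.8237 km/s


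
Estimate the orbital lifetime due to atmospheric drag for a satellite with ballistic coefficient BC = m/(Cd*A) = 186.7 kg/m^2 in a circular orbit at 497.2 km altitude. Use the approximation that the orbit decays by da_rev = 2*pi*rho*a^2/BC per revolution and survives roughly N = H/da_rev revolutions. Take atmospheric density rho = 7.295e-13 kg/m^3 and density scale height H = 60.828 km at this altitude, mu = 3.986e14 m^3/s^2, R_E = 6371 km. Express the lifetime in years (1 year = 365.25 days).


a = R_E + alt = 6868.2000 km = 6.8682e+06 m
da_rev = 2*pi*rho*a^2/BC = 2*pi*7.295e-13*(6.8682e+06)^2/186.7 = 1.158102 m per revolution
N = H/da_rev = 60828.0000 m / 1.158102 m = 52523.8829 revolutions
P = 2*pi*sqrt(a^3/mu) = 5664.6831 s
lifetime = N*P = 52523.8829 * 5664.6831 = 2.9753115e+08 s = 3443.6476 days
years = 3443.6476 / 365.25 = 9.4282 years

9.4282 years


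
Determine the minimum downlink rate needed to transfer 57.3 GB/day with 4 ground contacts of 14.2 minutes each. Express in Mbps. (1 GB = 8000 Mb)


total contact time = 4 * 14.2 * 60 = 3408.0000 s
data = 57.3 GB = 458400.0000 Mb
rate = 458400.0000 / 3408.0000 = 134.5070 Mbps

134.5070 Mbps


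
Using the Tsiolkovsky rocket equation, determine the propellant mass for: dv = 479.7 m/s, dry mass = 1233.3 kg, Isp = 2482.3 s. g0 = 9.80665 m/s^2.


ve = Isp * g0 = 2482.3 * 9.80665 = 24343.047295 m/s
mass ratio = exp(dv/ve) = exp(479.7/24343.047295) = 1.01990127
m_prop = m_dry * (mr - 1) = 1233.3 * (1.01990127 - 1)
m_prop = 24.5442 kg

24.5442 kg


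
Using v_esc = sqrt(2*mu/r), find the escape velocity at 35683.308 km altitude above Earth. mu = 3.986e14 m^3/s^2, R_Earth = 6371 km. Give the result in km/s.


r = 6371.0 + 35683.308 = 42054.3080 km = 4.2054308e+07 m
v_esc = sqrt(2*mu/r) = sqrt(2*3.986e14 / 4.2054308e+07)
v_esc = 4353.8995 m/s = 4.3539 km/s

4.3539 km/s


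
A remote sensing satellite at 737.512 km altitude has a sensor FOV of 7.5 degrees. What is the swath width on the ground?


FOV = 7.5 deg = 0.1308997 rad
swath = 2 * alt * tan(FOV/2) = 2 * 737.512 * tan(0.06544985)
swath = 2 * 737.512 * 0.06554346
swath = 96.6782 km

96.6782 km


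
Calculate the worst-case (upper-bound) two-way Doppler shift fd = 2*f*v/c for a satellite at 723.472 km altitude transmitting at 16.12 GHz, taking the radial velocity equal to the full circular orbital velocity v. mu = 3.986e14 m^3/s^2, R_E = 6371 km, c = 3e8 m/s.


r = 7.094472e+06 m
v = sqrt(mu/r) = 7495.6381 m/s (worst-case radial velocity)
f = 16.12 GHz = 1.612e+10 Hz
fd = 2*f*v/c = 2*1.612e+10*7495.6381/3.0e+08
fd = 805531.2368 Hz

805531.2368 Hz


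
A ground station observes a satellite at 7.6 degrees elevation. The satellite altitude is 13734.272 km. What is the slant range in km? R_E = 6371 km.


h = 13734.272 km, el = 7.6 deg
d = -R_E*sin(el) + sqrt((R_E*sin(el))^2 + 2*R_E*h + h^2)
d = -6371.0000*sin(0.132645) + sqrt((6371.0000*0.1322564)^2 + 2*6371.0000*13734.272 + 13734.272^2)
d = 18245.1473 km

18245.1473 km


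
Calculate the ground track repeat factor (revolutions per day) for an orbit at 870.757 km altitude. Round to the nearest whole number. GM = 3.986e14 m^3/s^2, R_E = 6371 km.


r = 7.241757e+06 m
T = 2*pi*sqrt(r^3/mu) = 6133.0590 s = 102.2177 min
revs/day = 1440 / 102.2177 = 14.0876
Rounded: 14 revolutions per day

14 revolutions per day


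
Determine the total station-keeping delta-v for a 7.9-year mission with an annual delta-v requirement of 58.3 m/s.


dV = rate * years = 58.3 * 7.9
dV = 460.5700 m/s

460.5700 m/s


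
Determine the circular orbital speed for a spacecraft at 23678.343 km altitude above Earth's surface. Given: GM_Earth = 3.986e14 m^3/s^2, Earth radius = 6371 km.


r = R_E + alt = 6371.0 + 23678.343 = 30049.3430 km = 3.0049343e+07 m
v = sqrt(mu/r) = sqrt(3.986e14 / 3.0049343e+07) = 3642.0941 m/s = 3.6421 km/s

3.6421 km/s
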